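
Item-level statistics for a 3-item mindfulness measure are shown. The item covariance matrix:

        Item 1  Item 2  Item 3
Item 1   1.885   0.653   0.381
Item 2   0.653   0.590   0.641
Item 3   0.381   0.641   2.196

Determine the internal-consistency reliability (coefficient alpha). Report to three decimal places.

sum of item variances = 1.885 + 0.590 + 2.196 = 4.671
Sum of off-diagonal covariances = 1.675
total variance = 4.671 + 2 × 1.675 = 8.021
α = (k/(k−1))·(1 − sum of item variances/total variance) = (3/2)·(1 − 4.671/8.021) = 0.626

coefficient alpha = 0.626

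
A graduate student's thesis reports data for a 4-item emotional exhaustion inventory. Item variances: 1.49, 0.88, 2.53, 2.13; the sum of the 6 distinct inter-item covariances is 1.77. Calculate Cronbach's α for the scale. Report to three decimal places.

sum of item variances = 1.49 + 0.88 + 2.53 + 2.13 = 7.03
Sum of distinct covariances = 1.77
σ²_T = sum of item variances + 2·Σcov = 7.03 + 2 × 1.77 = 10.57
α = (4/3)·(1 − 7.03/10.57) = 0.447

Cronbach's α = 0.447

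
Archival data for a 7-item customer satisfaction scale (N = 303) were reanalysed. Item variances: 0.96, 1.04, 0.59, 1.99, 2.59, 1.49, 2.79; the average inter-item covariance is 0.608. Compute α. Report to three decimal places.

ΣVar(i) = 0.96 + 1.04 + 0.59 + 1.99 + 2.59 + 1.49 + 2.79 = 11.45
Sum of the 21 distinct covariances = 21 × 0.608 = 12.768
total variance = ΣVar(i) + 2·Σcov = 11.45 + 2 × 12.768 = 36.986
α = (7/6)·(1 − 11.45/36.986) = 0.805

α = 0.805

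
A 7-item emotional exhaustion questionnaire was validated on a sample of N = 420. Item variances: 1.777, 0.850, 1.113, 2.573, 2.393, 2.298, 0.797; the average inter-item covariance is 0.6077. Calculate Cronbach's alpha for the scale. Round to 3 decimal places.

Σσ²ᵢ = 1.777 + 0.850 + 1.113 + 2.573 + 2.393 + 2.298 + 0.797 = 11.801
Sum of the 21 distinct covariances = 21 × 0.6077 = 12.7617
total variance = Σσ²ᵢ + 2·Σcov = 11.801 + 2 × 12.7617 = 37.3244
α = (7/6)·(1 − 11.801/37.3244) = 0.798

Cronbach's alpha = 0.798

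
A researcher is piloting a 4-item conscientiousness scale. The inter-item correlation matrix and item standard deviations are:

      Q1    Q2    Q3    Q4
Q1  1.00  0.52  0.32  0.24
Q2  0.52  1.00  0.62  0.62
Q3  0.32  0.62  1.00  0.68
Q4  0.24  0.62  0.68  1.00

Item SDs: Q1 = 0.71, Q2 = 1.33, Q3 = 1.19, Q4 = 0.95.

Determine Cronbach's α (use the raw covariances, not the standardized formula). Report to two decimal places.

Σσ²ᵢ = 0.71² + 1.33² + 1.19² + 0.95² = 4.5916
Covariances σ_ij = r_ij · s_i · s_j:
  σ(Q1,Q2) = 0.52 × 0.71 × 1.33 = 0.4910
  σ(Q1,Q3) = 0.32 × 0.71 × 1.19 = 0.2704
  σ(Q1,Q4) = 0.24 × 0.71 × 0.95 = 0.1619
  σ(Q2,Q3) = 0.62 × 1.33 × 1.19 = 0.9813
  σ(Q2,Q4) = 0.62 × 1.33 × 0.95 = 0.7834
  σ(Q3,Q4) = 0.68 × 1.19 × 0.95 = 0.7687
σ²_T = Σσ²ᵢ + 2·Σσ_ij = 4.5916 + 2 × 3.4567 = 11.5050
α = (4/3)·(1 − 4.5916/11.5050) = 0.80

Cronbach's α = 0.80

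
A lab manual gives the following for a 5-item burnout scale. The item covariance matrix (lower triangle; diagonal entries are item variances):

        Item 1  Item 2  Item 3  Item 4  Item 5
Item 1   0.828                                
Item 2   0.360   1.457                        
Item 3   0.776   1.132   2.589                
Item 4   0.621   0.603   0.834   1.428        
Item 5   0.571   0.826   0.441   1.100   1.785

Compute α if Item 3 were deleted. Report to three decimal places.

α = 0.797

Remaining items: Item 1, Item 2, Item 4, Item 5 (k = 4).
Σσ²ᵢ = 0.828 + 1.457 + 1.428 + 1.785 = 5.498
σ²_total = 5.498 + 2 × 4.081 = 13.660
α (item deleted) = (4/3)·(1 − 5.498/13.660) = 0.797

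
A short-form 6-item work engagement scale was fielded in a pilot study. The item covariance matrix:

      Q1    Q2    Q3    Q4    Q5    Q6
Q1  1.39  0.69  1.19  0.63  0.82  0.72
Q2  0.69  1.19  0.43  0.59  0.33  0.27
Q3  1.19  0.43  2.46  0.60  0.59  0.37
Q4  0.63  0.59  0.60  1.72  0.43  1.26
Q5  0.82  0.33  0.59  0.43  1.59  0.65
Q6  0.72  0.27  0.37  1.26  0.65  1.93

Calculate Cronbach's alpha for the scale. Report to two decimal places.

ΣVar(i) = 1.39 + 1.19 + 2.46 + 1.72 + 1.59 + 1.93 = 10.28
Sum of off-diagonal covariances = 9.57
total variance = 10.28 + 2 × 9.57 = 29.42
α = (k/(k−1))·(1 − ΣVar(i)/total variance) = (6/5)·(1 − 10.28/29.42) = 0.78

Cronbach's alpha = 0.78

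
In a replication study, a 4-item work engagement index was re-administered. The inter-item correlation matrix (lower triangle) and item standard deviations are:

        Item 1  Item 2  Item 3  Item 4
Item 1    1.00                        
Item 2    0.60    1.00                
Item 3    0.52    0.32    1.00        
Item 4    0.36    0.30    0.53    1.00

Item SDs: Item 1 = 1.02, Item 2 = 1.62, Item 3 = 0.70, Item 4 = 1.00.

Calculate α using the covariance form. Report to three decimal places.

Σσ²ᵢ = 1.02² + 1.62² + 0.70² + 1.00² = 5.1548
Covariances σ_ij = r_ij · s_i · s_j:
  σ(Item 1,Item 2) = 0.60 × 1.02 × 1.62 = 0.9914
  σ(Item 1,Item 3) = 0.52 × 1.02 × 0.70 = 0.3713
  σ(Item 1,Item 4) = 0.36 × 1.02 × 1.00 = 0.3672
  σ(Item 2,Item 3) = 0.32 × 1.62 × 0.70 = 0.3629
  σ(Item 2,Item 4) = 0.30 × 1.62 × 1.00 = 0.4860
  σ(Item 3,Item 4) = 0.53 × 0.70 × 1.00 = 0.3710
σ²_T = Σσ²ᵢ + 2·Σσ_ij = 5.1548 + 2 × 2.9498 = 11.0544
α = (4/3)·(1 − 5.1548/11.0544) = 0.712

α = 0.712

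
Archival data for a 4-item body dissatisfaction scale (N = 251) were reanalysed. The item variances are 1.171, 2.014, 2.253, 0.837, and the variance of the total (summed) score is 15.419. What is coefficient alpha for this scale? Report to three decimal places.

coefficient alpha = 0.791

Σσᵢ² = 1.171 + 2.014 + 2.253 + 0.837 = 6.275
α = (k/(k−1))·(1 − Σσᵢ²/σ²_total) = (4/3)·(1 − 6.275/15.419) = 0.791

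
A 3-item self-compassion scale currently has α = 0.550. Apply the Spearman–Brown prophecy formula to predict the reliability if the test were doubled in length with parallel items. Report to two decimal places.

Length factor m = 2
α' = m·α / (1 + (m−1)·α)
   = 2 × 0.550 / (1 + (2 − 1) × 0.550)
   = 1.1000 / 1.5500 = 0.71

predicted reliability = 0.71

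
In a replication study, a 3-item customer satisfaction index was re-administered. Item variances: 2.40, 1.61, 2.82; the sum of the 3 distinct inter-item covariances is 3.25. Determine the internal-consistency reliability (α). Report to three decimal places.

Σσ²ᵢ = 2.40 + 1.61 + 2.82 = 6.83
Sum of distinct covariances = 3.25
Var(T) = Σσ²ᵢ + 2·Σcov = 6.83 + 2 × 3.25 = 13.33
α = (3/2)·(1 − 6.83/13.33) = 0.731

α = 0.731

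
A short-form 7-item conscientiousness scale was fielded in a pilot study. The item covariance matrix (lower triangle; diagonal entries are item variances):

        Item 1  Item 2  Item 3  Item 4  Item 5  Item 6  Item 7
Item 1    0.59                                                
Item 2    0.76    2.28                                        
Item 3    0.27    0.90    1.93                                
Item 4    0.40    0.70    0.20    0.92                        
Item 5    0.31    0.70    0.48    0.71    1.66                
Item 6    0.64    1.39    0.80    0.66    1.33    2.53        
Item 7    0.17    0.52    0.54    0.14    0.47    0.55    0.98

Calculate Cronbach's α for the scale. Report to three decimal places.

Cronbach's α = 0.815

Σσᵢ² = 0.59 + 2.28 + 1.93 + 0.92 + 1.66 + 2.53 + 0.98 = 10.89
Sum of the distinct covariances = 12.64
Var(T) = 10.89 + 2 × 12.64 = 36.17
α = (k/(k−1))·(1 − Σσᵢ²/Var(T)) = (7/6)·(1 − 10.89/36.17) = 0.815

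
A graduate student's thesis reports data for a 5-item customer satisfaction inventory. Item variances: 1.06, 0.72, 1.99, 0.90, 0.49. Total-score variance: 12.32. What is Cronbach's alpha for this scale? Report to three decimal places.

ΣVar(i) = 1.06 + 0.72 + 1.99 + 0.90 + 0.49 = 5.16
α = (k/(k−1))·(1 − ΣVar(i)/total variance) = (5/4)·(1 − 5.16/12.32) = 0.726

Cronbach's alpha = 0.726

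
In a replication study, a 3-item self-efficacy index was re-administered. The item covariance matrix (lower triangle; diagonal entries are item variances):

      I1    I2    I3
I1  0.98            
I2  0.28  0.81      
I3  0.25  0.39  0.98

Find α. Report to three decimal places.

Σσᵢ² = 0.98 + 0.81 + 0.98 = 2.77
Sum of off-diagonal covariances = 0.92
σ²_T = 2.77 + 2 × 0.92 = 4.61
α = (k/(k−1))·(1 − Σσᵢ²/σ²_T) = (3/2)·(1 − 2.77/4.61) = 0.599

α = 0.599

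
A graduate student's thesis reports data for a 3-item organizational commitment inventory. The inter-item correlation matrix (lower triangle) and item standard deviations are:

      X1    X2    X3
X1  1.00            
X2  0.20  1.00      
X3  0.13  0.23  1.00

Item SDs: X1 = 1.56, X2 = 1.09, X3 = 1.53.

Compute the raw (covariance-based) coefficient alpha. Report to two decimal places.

Σσ²ᵢ = 1.56² + 1.09² + 1.53² = 5.9626
Covariances σ_ij = r_ij · s_i · s_j:
  σ(X1,X2) = 0.20 × 1.56 × 1.09 = 0.3401
  σ(X1,X3) = 0.13 × 1.56 × 1.53 = 0.3103
  σ(X2,X3) = 0.23 × 1.09 × 1.53 = 0.3836
σ²_T = Σσ²ᵢ + 2·Σσ_ij = 5.9626 + 2 × 1.0340 = 8.0306
α = (3/2)·(1 − 5.9626/8.0306) = 0.39

coefficient alpha = 0.39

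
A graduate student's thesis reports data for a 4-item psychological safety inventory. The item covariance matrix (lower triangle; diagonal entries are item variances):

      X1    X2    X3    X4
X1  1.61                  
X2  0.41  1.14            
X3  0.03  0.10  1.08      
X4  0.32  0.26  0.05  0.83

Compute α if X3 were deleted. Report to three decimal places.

Remaining items: X1, X2, X4 (k = 3).
Σσᵢ² = 1.61 + 1.14 + 0.83 = 3.58
Var(T) = 3.58 + 2 × 0.99 = 5.56
α (item deleted) = (3/2)·(1 − 3.58/5.56) = 0.534

α = 0.534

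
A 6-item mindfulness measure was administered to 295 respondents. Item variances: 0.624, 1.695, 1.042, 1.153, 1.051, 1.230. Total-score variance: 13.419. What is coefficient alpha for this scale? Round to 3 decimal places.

α = 0.592

sum of item variances = 0.624 + 1.695 + 1.042 + 1.153 + 1.051 + 1.230 = 6.795
α = (k/(k−1))·(1 − sum of item variances/Var(T)) = (6/5)·(1 − 6.795/13.419) = 0.592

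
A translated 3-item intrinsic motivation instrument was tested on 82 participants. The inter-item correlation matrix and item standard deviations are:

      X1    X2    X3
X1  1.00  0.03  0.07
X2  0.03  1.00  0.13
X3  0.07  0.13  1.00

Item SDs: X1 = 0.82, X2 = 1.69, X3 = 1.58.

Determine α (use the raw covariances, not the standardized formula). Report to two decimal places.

Σσ²ᵢ = 0.82² + 1.69² + 1.58² = 6.0249
Covariances σ_ij = r_ij · s_i · s_j:
  σ(X1,X2) = 0.03 × 0.82 × 1.69 = 0.0416
  σ(X1,X3) = 0.07 × 0.82 × 1.58 = 0.0907
  σ(X2,X3) = 0.13 × 1.69 × 1.58 = 0.3471
σ²_T = Σσ²ᵢ + 2·Σσ_ij = 6.0249 + 2 × 0.4794 = 6.9837
α = (3/2)·(1 − 6.0249/6.9837) = 0.21

α = 0.21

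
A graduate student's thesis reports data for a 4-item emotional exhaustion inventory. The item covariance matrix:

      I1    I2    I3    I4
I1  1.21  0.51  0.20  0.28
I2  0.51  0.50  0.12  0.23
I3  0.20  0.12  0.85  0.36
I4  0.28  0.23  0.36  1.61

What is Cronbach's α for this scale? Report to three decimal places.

Σσᵢ² = 1.21 + 0.50 + 0.85 + 1.61 = 4.17
Sum of off-diagonal covariances = 1.70
total variance = 4.17 + 2 × 1.70 = 7.57
α = (k/(k−1))·(1 − Σσᵢ²/total variance) = (4/3)·(1 − 4.17/7.57) = 0.599

Cronbach's α = 0.599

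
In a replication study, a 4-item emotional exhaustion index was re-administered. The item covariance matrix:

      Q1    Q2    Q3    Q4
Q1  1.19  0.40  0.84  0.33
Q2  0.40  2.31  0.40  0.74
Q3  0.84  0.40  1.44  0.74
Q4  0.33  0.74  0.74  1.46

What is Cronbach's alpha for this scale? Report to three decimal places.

sum of item variances = 1.19 + 2.31 + 1.44 + 1.46 = 6.40
Sum of the distinct covariances = 3.45
Var(T) = 6.40 + 2 × 3.45 = 13.30
α = (k/(k−1))·(1 − sum of item variances/Var(T)) = (4/3)·(1 − 6.40/13.30) = 0.692

α = 0.692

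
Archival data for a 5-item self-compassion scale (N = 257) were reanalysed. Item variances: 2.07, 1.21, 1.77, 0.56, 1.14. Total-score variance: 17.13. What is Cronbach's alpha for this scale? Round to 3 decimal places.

α = 0.757

Σσᵢ² = 2.07 + 1.21 + 1.77 + 0.56 + 1.14 = 6.75
α = (k/(k−1))·(1 − Σσᵢ²/σ²_T) = (5/4)·(1 − 6.75/17.13) = 0.757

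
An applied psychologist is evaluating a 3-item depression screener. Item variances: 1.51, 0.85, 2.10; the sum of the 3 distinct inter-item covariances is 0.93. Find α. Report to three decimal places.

α = 0.441

Σσ²ᵢ = 1.51 + 0.85 + 2.10 = 4.46
Sum of distinct covariances = 0.93
total variance = Σσ²ᵢ + 2·Σcov = 4.46 + 2 × 0.93 = 6.32
α = (3/2)·(1 − 4.46/6.32) = 0.441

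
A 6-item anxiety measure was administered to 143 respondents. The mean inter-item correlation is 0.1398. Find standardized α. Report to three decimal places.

α = 0.494

Standardized α = k·r̄ / (1 + (k−1)·r̄) = 6 × 0.1398 / (1 + 5 × 0.1398)
  = 0.8388 / 1.6990 = 0.494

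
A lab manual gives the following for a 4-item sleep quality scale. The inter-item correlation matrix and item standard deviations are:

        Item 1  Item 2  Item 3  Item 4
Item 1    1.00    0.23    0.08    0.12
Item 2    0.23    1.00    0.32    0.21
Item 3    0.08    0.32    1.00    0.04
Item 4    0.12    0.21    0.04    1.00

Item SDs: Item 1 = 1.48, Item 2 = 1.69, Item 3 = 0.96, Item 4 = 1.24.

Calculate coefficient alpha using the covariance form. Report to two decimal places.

Σσ²ᵢ = 1.48² + 1.69² + 0.96² + 1.24² = 7.5057
Covariances σ_ij = r_ij · s_i · s_j:
  σ(Item 1,Item 2) = 0.23 × 1.48 × 1.69 = 0.5753
  σ(Item 1,Item 3) = 0.08 × 1.48 × 0.96 = 0.1137
  σ(Item 1,Item 4) = 0.12 × 1.48 × 1.24 = 0.2202
  σ(Item 2,Item 3) = 0.32 × 1.69 × 0.96 = 0.5192
  σ(Item 2,Item 4) = 0.21 × 1.69 × 1.24 = 0.4401
  σ(Item 3,Item 4) = 0.04 × 0.96 × 1.24 = 0.0476
σ²_T = Σσ²ᵢ + 2·Σσ_ij = 7.5057 + 2 × 1.9161 = 11.3379
α = (4/3)·(1 − 7.5057/11.3379) = 0.45

coefficient alpha = 0.45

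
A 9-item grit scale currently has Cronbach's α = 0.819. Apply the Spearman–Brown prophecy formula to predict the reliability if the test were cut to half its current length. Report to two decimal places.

Length factor m = 1/2
α' = m·α / (1 − (1−m)·α)
   = 1/2 × 0.819 / (1 − (1 − 1/2) × 0.819)
   = 0.4095 / 0.5905 = 0.69

predicted reliability = 0.69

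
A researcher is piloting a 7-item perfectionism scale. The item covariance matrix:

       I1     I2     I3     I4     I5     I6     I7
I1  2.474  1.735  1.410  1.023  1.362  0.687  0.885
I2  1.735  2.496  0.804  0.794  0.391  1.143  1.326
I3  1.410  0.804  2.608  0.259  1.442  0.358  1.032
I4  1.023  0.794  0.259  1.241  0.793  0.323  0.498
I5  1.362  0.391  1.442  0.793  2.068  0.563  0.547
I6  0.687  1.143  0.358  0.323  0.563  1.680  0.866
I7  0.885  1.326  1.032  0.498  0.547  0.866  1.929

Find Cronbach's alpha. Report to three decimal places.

ΣVar(i) = 2.474 + 2.496 + 2.608 + 1.241 + 2.068 + 1.680 + 1.929 = 14.496
Sum of the distinct covariances = 18.241
σ²_T = 14.496 + 2 × 18.241 = 50.978
α = (k/(k−1))·(1 − ΣVar(i)/σ²_T) = (7/6)·(1 − 14.496/50.978) = 0.835

Cronbach's alpha = 0.835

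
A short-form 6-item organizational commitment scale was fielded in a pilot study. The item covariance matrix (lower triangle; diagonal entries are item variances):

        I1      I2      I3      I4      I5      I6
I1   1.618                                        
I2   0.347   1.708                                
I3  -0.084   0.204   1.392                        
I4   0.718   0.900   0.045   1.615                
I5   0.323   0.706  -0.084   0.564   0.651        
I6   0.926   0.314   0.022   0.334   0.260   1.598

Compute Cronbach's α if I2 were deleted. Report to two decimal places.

Remaining items: I1, I3, I4, I5, I6 (k = 5).
Σσ²ᵢ = 1.618 + 1.392 + 1.615 + 0.651 + 1.598 = 6.874
total variance = 6.874 + 2 × 3.024 = 12.922
α (item deleted) = (5/4)·(1 − 6.874/12.922) = 0.59

α = 0.59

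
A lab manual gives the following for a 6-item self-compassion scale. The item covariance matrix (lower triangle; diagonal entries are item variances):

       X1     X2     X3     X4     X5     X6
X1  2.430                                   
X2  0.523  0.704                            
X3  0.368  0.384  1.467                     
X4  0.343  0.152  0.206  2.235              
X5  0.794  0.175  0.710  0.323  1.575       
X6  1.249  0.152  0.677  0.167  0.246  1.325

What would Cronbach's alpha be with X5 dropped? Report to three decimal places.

α = 0.636

Remaining items: X1, X2, X3, X4, X6 (k = 5).
ΣVar(i) = 2.430 + 0.704 + 1.467 + 2.235 + 1.325 = 8.161
σ²_T = 8.161 + 2 × 4.221 = 16.603
α (item deleted) = (5/4)·(1 − 8.161/16.603) = 0.636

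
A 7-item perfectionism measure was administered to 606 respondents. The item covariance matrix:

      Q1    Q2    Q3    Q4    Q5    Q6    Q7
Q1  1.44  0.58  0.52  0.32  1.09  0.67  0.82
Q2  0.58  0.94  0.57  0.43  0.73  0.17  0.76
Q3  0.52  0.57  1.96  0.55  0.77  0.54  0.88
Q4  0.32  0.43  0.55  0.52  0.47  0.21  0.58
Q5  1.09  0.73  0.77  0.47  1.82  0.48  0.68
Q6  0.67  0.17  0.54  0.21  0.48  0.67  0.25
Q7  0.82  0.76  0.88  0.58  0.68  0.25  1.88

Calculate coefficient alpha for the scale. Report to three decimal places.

α = 0.844

Σσ²ᵢ = 1.44 + 0.94 + 1.96 + 0.52 + 1.82 + 0.67 + 1.88 = 9.23
Sum of the distinct covariances = 12.07
total variance = 9.23 + 2 × 12.07 = 33.37
α = (k/(k−1))·(1 − Σσ²ᵢ/total variance) = (7/6)·(1 − 9.23/33.37) = 0.844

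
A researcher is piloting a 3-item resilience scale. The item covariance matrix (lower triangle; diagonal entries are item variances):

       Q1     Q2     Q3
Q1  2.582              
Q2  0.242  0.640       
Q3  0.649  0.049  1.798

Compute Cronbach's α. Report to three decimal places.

α = 0.409

ΣVar(i) = 2.582 + 0.640 + 1.798 = 5.020
Sum of off-diagonal covariances = 0.940
Var(T) = 5.020 + 2 × 0.940 = 6.900
α = (k/(k−1))·(1 − ΣVar(i)/Var(T)) = (3/2)·(1 − 5.020/6.900) = 0.409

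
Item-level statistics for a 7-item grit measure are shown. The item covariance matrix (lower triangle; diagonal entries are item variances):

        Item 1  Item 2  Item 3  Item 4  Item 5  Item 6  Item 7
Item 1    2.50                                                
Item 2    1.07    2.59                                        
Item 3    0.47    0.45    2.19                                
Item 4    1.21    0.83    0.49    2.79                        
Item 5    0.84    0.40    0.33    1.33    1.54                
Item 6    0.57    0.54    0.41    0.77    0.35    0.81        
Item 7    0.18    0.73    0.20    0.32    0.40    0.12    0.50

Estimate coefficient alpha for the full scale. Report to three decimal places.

Σσ²ᵢ = 2.50 + 2.59 + 2.19 + 2.79 + 1.54 + 0.81 + 0.50 = 12.92
Sum of the distinct covariances = 12.01
σ²_T = 12.92 + 2 × 12.01 = 36.94
α = (k/(k−1))·(1 − Σσ²ᵢ/σ²_T) = (7/6)·(1 − 12.92/36.94) = 0.759

coefficient alpha = 0.759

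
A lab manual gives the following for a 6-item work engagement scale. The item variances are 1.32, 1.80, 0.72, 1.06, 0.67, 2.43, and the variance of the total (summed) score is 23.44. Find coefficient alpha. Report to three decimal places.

α = 0.790

ΣVar(i) = 1.32 + 1.80 + 0.72 + 1.06 + 0.67 + 2.43 = 8.00
α = (k/(k−1))·(1 − ΣVar(i)/σ²_total) = (6/5)·(1 − 8.00/23.44) = 0.790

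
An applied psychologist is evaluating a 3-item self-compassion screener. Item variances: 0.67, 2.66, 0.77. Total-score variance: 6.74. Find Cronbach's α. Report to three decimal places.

ΣVar(i) = 0.67 + 2.66 + 0.77 = 4.10
α = (k/(k−1))·(1 − ΣVar(i)/σ²_T) = (3/2)·(1 − 4.10/6.74) = 0.588

Cronbach's α = 0.588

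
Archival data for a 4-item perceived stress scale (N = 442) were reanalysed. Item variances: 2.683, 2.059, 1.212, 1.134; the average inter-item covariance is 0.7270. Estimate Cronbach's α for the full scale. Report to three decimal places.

Σσᵢ² = 2.683 + 2.059 + 1.212 + 1.134 = 7.088
Sum of the 6 distinct covariances = 6 × 0.7270 = 4.3620
total variance = Σσᵢ² + 2·Σcov = 7.088 + 2 × 4.3620 = 15.8120
α = (4/3)·(1 − 7.088/15.8120) = 0.736

Cronbach's α = 0.736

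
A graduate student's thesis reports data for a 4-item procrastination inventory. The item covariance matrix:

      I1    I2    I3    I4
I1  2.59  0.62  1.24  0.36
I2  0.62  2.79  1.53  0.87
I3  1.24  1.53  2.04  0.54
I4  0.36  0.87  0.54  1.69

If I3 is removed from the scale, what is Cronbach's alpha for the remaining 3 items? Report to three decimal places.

Cronbach's alpha = 0.515

Remaining items: I1, I2, I4 (k = 3).
Σσᵢ² = 2.59 + 2.79 + 1.69 = 7.07
σ²_total = 7.07 + 2 × 1.85 = 10.77
α (item deleted) = (3/2)·(1 − 7.07/10.77) = 0.515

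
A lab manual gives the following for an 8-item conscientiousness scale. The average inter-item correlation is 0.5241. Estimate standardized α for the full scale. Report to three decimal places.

α = 0.898

Standardized α = k·r̄ / (1 + (k−1)·r̄) = 8 × 0.5241 / (1 + 7 × 0.5241)
  = 4.1928 / 4.6687 = 0.898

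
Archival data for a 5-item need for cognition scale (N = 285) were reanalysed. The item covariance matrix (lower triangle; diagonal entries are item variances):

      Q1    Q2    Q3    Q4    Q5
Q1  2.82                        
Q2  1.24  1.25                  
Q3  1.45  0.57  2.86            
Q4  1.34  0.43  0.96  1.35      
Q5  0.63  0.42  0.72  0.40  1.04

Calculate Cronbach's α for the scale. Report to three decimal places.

Σσ²ᵢ = 2.82 + 1.25 + 2.86 + 1.35 + 1.04 = 9.32
Sum of the distinct covariances = 8.16
σ²_T = 9.32 + 2 × 8.16 = 25.64
α = (k/(k−1))·(1 − Σσ²ᵢ/σ²_T) = (5/4)·(1 − 9.32/25.64) = 0.796

Cronbach's α = 0.796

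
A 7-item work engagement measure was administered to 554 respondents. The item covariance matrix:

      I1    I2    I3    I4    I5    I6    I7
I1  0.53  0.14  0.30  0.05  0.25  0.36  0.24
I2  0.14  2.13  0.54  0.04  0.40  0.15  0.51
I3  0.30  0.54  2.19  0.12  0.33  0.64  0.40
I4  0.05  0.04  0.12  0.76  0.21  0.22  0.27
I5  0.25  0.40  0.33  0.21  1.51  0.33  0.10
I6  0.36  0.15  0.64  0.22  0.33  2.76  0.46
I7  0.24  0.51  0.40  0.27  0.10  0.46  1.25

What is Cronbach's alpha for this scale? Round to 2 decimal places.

sum of item variances = 0.53 + 2.13 + 2.19 + 0.76 + 1.51 + 2.76 + 1.25 = 11.13
Sum of the distinct covariances = 6.06
σ²_total = 11.13 + 2 × 6.06 = 23.25
α = (k/(k−1))·(1 − sum of item variances/σ²_total) = (7/6)·(1 − 11.13/23.25) = 0.61

Cronbach's alpha = 0.61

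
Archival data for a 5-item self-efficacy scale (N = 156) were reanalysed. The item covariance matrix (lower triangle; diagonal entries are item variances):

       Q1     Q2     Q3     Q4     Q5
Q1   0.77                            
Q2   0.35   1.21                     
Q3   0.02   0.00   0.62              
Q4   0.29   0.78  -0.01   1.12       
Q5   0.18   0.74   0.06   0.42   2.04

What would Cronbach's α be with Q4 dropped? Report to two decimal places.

α = 0.49

Remaining items: Q1, Q2, Q3, Q5 (k = 4).
Σσ²ᵢ = 0.77 + 1.21 + 0.62 + 2.04 = 4.64
σ²_T = 4.64 + 2 × 1.35 = 7.34
α (item deleted) = (4/3)·(1 − 4.64/7.34) = 0.49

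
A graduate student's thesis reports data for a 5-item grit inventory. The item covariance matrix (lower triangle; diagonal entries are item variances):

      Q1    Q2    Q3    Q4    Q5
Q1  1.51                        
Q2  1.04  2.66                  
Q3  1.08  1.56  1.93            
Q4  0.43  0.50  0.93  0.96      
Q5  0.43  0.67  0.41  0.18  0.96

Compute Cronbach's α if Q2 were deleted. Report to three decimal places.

Remaining items: Q1, Q3, Q4, Q5 (k = 4).
Σσᵢ² = 1.51 + 1.93 + 0.96 + 0.96 = 5.36
Var(T) = 5.36 + 2 × 3.46 = 12.28
α (item deleted) = (4/3)·(1 − 5.36/12.28) = 0.751

Cronbach's α = 0.751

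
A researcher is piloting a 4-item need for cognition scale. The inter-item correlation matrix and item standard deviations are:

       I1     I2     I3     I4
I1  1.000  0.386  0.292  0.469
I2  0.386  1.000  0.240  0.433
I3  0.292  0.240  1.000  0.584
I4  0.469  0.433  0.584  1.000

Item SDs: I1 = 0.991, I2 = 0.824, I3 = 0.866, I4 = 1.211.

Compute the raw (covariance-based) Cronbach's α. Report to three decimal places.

Σσ²ᵢ = 0.991² + 0.824² + 0.866² + 1.211² = 3.8775
Covariances σ_ij = r_ij · s_i · s_j:
  σ(I1,I2) = 0.386 × 0.991 × 0.824 = 0.3152
  σ(I1,I3) = 0.292 × 0.991 × 0.866 = 0.2506
  σ(I1,I4) = 0.469 × 0.991 × 1.211 = 0.5628
  σ(I2,I3) = 0.240 × 0.824 × 0.866 = 0.1713
  σ(I2,I4) = 0.433 × 0.824 × 1.211 = 0.4321
  σ(I3,I4) = 0.584 × 0.866 × 1.211 = 0.6125
σ²_T = Σσ²ᵢ + 2·Σσ_ij = 3.8775 + 2 × 2.3445 = 8.5665
α = (4/3)·(1 − 3.8775/8.5665) = 0.730

α = 0.730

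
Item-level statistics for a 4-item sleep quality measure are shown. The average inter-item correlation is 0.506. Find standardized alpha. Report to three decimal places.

standardized alpha = 0.804

Standardized α = k·r̄ / (1 + (k−1)·r̄) = 4 × 0.506 / (1 + 3 × 0.506)
  = 2.0240 / 2.5180 = 0.804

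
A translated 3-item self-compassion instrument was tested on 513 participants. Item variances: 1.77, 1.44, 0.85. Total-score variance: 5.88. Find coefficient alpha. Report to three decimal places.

α = 0.464

Σσ²ᵢ = 1.77 + 1.44 + 0.85 = 4.06
α = (k/(k−1))·(1 − Σσ²ᵢ/σ²_total) = (3/2)·(1 − 4.06/5.88) = 0.464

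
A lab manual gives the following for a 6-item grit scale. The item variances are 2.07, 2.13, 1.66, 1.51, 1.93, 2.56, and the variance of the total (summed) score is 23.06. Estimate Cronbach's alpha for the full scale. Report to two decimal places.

α = 0.58

ΣVar(i) = 2.07 + 2.13 + 1.66 + 1.51 + 1.93 + 2.56 = 11.86
α = (k/(k−1))·(1 − ΣVar(i)/total variance) = (6/5)·(1 − 11.86/23.06) = 0.58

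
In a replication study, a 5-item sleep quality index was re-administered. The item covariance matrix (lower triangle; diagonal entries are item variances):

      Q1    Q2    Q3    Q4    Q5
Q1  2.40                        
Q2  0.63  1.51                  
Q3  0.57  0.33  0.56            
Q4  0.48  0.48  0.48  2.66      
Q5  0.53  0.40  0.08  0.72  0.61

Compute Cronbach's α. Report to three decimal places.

Σσ²ᵢ = 2.40 + 1.51 + 0.56 + 2.66 + 0.61 = 7.74
Σ_{i<j} σ_ij = 4.70
σ²_T = 7.74 + 2 × 4.70 = 17.14
α = (k/(k−1))·(1 − Σσ²ᵢ/σ²_T) = (5/4)·(1 − 7.74/17.14) = 0.686

α = 0.686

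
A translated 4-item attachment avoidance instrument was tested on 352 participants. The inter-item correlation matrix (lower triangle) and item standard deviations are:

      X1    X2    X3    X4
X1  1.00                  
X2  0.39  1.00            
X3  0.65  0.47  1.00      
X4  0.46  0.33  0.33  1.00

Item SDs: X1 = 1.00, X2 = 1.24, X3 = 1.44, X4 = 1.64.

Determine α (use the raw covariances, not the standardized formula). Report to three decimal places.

Σσ²ᵢ = 1.00² + 1.24² + 1.44² + 1.64² = 7.3008
Covariances σ_ij = r_ij · s_i · s_j:
  σ(X1,X2) = 0.39 × 1.00 × 1.24 = 0.4836
  σ(X1,X3) = 0.65 × 1.00 × 1.44 = 0.9360
  σ(X1,X4) = 0.46 × 1.00 × 1.64 = 0.7544
  σ(X2,X3) = 0.47 × 1.24 × 1.44 = 0.8392
  σ(X2,X4) = 0.33 × 1.24 × 1.64 = 0.6711
  σ(X3,X4) = 0.33 × 1.44 × 1.64 = 0.7793
σ²_T = Σσ²ᵢ + 2·Σσ_ij = 7.3008 + 2 × 4.4636 = 16.2280
α = (4/3)·(1 − 7.3008/16.2280) = 0.733

α = 0.733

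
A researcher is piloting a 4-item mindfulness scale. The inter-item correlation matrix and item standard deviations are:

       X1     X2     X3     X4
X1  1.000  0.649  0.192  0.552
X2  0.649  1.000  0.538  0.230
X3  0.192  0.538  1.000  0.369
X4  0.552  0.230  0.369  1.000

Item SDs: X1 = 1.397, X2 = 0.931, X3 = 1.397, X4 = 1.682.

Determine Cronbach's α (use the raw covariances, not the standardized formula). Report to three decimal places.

Σσ²ᵢ = 1.397² + 0.931² + 1.397² + 1.682² = 7.5991
Covariances σ_ij = r_ij · s_i · s_j:
  σ(X1,X2) = 0.649 × 1.397 × 0.931 = 0.8441
  σ(X1,X3) = 0.192 × 1.397 × 1.397 = 0.3747
  σ(X1,X4) = 0.552 × 1.397 × 1.682 = 1.2971
  σ(X2,X3) = 0.538 × 0.931 × 1.397 = 0.6997
  σ(X2,X4) = 0.230 × 0.931 × 1.682 = 0.3602
  σ(X3,X4) = 0.369 × 1.397 × 1.682 = 0.8671
σ²_T = Σσ²ᵢ + 2·Σσ_ij = 7.5991 + 2 × 4.4429 = 16.4849
α = (4/3)·(1 − 7.5991/16.4849) = 0.719

α = 0.719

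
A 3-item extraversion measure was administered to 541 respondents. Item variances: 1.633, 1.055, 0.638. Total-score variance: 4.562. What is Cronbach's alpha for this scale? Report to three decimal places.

Cronbach's alpha = 0.406

Σσᵢ² = 1.633 + 1.055 + 0.638 = 3.326
α = (k/(k−1))·(1 − Σσᵢ²/σ²_T) = (3/2)·(1 − 3.326/4.562) = 0.406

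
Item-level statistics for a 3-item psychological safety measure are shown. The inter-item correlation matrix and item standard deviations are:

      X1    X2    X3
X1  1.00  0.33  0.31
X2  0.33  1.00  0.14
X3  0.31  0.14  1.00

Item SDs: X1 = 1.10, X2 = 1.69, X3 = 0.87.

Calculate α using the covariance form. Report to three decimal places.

α = 0.475

Σσ²ᵢ = 1.10² + 1.69² + 0.87² = 4.8230
Covariances σ_ij = r_ij · s_i · s_j:
  σ(X1,X2) = 0.33 × 1.10 × 1.69 = 0.6135
  σ(X1,X3) = 0.31 × 1.10 × 0.87 = 0.2967
  σ(X2,X3) = 0.14 × 1.69 × 0.87 = 0.2058
σ²_T = Σσ²ᵢ + 2·Σσ_ij = 4.8230 + 2 × 1.1160 = 7.0550
α = (3/2)·(1 − 4.8230/7.0550) = 0.475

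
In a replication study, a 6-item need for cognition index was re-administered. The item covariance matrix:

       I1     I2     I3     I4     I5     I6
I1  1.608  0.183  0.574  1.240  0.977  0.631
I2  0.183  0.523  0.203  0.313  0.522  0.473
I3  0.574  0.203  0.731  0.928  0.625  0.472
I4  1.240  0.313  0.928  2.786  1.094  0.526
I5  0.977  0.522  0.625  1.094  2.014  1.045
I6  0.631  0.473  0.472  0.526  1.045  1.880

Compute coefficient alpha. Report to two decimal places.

Σσᵢ² = 1.608 + 0.523 + 0.731 + 2.786 + 2.014 + 1.880 = 9.542
Σ_{i<j} σ_ij = 9.806
Var(T) = 9.542 + 2 × 9.806 = 29.154
α = (k/(k−1))·(1 − Σσᵢ²/Var(T)) = (6/5)·(1 − 9.542/29.154) = 0.81

coefficient alpha = 0.81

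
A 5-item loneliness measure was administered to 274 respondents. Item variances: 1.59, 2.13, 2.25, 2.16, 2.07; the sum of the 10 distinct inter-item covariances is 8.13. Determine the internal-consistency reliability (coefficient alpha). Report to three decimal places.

Σσ²ᵢ = 1.59 + 2.13 + 2.25 + 2.16 + 2.07 = 10.20
Sum of distinct covariances = 8.13
Var(T) = Σσ²ᵢ + 2·Σcov = 10.20 + 2 × 8.13 = 26.46
α = (5/4)·(1 − 10.20/26.46) = 0.768

α = 0.768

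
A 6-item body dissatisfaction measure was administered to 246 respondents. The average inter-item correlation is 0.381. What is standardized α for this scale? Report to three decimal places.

Standardized α = k·r̄ / (1 + (k−1)·r̄) = 6 × 0.381 / (1 + 5 × 0.381)
  = 2.2860 / 2.9050 = 0.787

α = 0.787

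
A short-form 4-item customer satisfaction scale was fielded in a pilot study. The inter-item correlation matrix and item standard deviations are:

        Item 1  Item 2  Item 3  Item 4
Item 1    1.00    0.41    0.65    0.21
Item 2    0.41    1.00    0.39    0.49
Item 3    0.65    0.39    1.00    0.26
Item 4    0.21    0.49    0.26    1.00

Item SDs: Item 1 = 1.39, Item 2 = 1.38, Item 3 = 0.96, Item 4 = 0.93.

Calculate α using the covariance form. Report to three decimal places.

α = 0.720

Σσ²ᵢ = 1.39² + 1.38² + 0.96² + 0.93² = 5.6230
Covariances σ_ij = r_ij · s_i · s_j:
  σ(Item 1,Item 2) = 0.41 × 1.39 × 1.38 = 0.7865
  σ(Item 1,Item 3) = 0.65 × 1.39 × 0.96 = 0.8674
  σ(Item 1,Item 4) = 0.21 × 1.39 × 0.93 = 0.2715
  σ(Item 2,Item 3) = 0.39 × 1.38 × 0.96 = 0.5167
  σ(Item 2,Item 4) = 0.49 × 1.38 × 0.93 = 0.6289
  σ(Item 3,Item 4) = 0.26 × 0.96 × 0.93 = 0.2321
σ²_T = Σσ²ᵢ + 2·Σσ_ij = 5.6230 + 2 × 3.3031 = 12.2292
α = (4/3)·(1 − 5.6230/12.2292) = 0.720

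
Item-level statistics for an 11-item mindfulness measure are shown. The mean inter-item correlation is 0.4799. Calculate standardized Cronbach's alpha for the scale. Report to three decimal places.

α = 0.910

Standardized α = k·r̄ / (1 + (k−1)·r̄) = 11 × 0.4799 / (1 + 10 × 0.4799)
  = 5.2789 / 5.7990 = 0.910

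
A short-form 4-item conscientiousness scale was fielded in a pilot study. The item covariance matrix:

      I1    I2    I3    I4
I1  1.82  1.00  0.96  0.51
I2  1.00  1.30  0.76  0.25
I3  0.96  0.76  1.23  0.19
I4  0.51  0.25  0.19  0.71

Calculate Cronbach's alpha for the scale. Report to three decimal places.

α = 0.789

Σσᵢ² = 1.82 + 1.30 + 1.23 + 0.71 = 5.06
Sum of the distinct covariances = 3.67
σ²_T = 5.06 + 2 × 3.67 = 12.40
α = (k/(k−1))·(1 − Σσᵢ²/σ²_T) = (4/3)·(1 − 5.06/12.40) = 0.789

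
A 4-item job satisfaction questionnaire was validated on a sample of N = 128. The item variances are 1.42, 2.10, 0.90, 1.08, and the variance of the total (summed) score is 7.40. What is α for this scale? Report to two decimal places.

α = 0.34

sum of item variances = 1.42 + 2.10 + 0.90 + 1.08 = 5.50
α = (k/(k−1))·(1 − sum of item variances/σ²_T) = (4/3)·(1 − 5.50/7.40) = 0.34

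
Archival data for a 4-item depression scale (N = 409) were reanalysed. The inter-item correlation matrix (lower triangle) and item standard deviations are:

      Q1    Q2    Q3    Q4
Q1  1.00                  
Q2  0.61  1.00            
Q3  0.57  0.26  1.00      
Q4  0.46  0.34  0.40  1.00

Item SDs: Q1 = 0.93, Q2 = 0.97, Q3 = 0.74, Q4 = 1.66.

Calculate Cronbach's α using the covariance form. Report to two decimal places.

Σσ²ᵢ = 0.93² + 0.97² + 0.74² + 1.66² = 5.1090
Covariances σ_ij = r_ij · s_i · s_j:
  σ(Q1,Q2) = 0.61 × 0.93 × 0.97 = 0.5503
  σ(Q1,Q3) = 0.57 × 0.93 × 0.74 = 0.3923
  σ(Q1,Q4) = 0.46 × 0.93 × 1.66 = 0.7101
  σ(Q2,Q3) = 0.26 × 0.97 × 0.74 = 0.1866
  σ(Q2,Q4) = 0.34 × 0.97 × 1.66 = 0.5475
  σ(Q3,Q4) = 0.40 × 0.74 × 1.66 = 0.4914
σ²_T = Σσ²ᵢ + 2·Σσ_ij = 5.1090 + 2 × 2.8782 = 10.8654
α = (4/3)·(1 − 5.1090/10.8654) = 0.71

α = 0.71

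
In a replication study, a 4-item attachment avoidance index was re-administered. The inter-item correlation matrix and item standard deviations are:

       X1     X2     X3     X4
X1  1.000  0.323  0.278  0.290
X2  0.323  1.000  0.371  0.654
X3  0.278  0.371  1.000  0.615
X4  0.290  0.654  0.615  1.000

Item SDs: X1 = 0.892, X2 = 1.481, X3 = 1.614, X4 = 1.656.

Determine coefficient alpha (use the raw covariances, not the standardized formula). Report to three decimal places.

Σσ²ᵢ = 0.892² + 1.481² + 1.614² + 1.656² = 8.3364
Covariances σ_ij = r_ij · s_i · s_j:
  σ(X1,X2) = 0.323 × 0.892 × 1.481 = 0.4267
  σ(X1,X3) = 0.278 × 0.892 × 1.614 = 0.4002
  σ(X1,X4) = 0.290 × 0.892 × 1.656 = 0.4284
  σ(X2,X3) = 0.371 × 1.481 × 1.614 = 0.8868
  σ(X2,X4) = 0.654 × 1.481 × 1.656 = 1.6040
  σ(X3,X4) = 0.615 × 1.614 × 1.656 = 1.6438
σ²_T = Σσ²ᵢ + 2·Σσ_ij = 8.3364 + 2 × 5.3899 = 19.1162
α = (4/3)·(1 − 8.3364/19.1162) = 0.752

α = 0.752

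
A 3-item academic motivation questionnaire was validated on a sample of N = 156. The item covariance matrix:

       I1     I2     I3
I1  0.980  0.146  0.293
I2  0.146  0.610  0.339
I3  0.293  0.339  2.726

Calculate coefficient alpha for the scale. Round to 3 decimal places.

α = 0.397

Σσᵢ² = 0.980 + 0.610 + 2.726 = 4.316
Σ_{i<j} σ_ij = 0.778
Var(T) = 4.316 + 2 × 0.778 = 5.872
α = (k/(k−1))·(1 − Σσᵢ²/Var(T)) = (3/2)·(1 − 4.316/5.872) = 0.397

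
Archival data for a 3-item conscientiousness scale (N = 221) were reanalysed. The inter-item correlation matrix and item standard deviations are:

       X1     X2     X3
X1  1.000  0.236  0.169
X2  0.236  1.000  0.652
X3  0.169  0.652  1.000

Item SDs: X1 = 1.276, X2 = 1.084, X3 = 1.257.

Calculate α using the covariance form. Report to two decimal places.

Σσ²ᵢ = 1.276² + 1.084² + 1.257² = 4.3833
Covariances σ_ij = r_ij · s_i · s_j:
  σ(X1,X2) = 0.236 × 1.276 × 1.084 = 0.3264
  σ(X1,X3) = 0.169 × 1.276 × 1.257 = 0.2711
  σ(X2,X3) = 0.652 × 1.084 × 1.257 = 0.8884
σ²_T = Σσ²ᵢ + 2·Σσ_ij = 4.3833 + 2 × 1.4859 = 7.3551
α = (3/2)·(1 − 4.3833/7.3551) = 0.61

α = 0.61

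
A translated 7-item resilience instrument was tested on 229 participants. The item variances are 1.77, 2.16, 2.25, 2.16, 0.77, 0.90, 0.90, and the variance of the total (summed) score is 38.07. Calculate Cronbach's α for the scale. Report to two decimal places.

Cronbach's α = 0.83

sum of item variances = 1.77 + 2.16 + 2.25 + 2.16 + 0.77 + 0.90 + 0.90 = 10.91
α = (k/(k−1))·(1 − sum of item variances/σ²_total) = (7/6)·(1 − 10.91/38.07) = 0.83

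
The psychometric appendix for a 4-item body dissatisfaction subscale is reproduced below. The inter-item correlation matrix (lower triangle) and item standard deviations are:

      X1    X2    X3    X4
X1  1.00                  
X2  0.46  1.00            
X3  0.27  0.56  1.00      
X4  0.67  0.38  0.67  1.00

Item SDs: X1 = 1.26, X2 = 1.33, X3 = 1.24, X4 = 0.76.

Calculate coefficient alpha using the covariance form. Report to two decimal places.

Σσ²ᵢ = 1.26² + 1.33² + 1.24² + 0.76² = 5.4717
Covariances σ_ij = r_ij · s_i · s_j:
  σ(X1,X2) = 0.46 × 1.26 × 1.33 = 0.7709
  σ(X1,X3) = 0.27 × 1.26 × 1.24 = 0.4218
  σ(X1,X4) = 0.67 × 1.26 × 0.76 = 0.6416
  σ(X2,X3) = 0.56 × 1.33 × 1.24 = 0.9236
  σ(X2,X4) = 0.38 × 1.33 × 0.76 = 0.3841
  σ(X3,X4) = 0.67 × 1.24 × 0.76 = 0.6314
σ²_T = Σσ²ᵢ + 2·Σσ_ij = 5.4717 + 2 × 3.7734 = 13.0185
α = (4/3)·(1 − 5.4717/13.0185) = 0.77

α = 0.77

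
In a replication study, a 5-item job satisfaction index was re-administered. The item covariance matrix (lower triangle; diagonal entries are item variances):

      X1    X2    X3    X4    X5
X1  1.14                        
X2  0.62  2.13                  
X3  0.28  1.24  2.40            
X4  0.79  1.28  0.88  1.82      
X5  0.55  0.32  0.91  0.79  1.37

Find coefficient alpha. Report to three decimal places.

Σσᵢ² = 1.14 + 2.13 + 2.40 + 1.82 + 1.37 = 8.86
Sum of the distinct covariances = 7.66
σ²_total = 8.86 + 2 × 7.66 = 24.18
α = (k/(k−1))·(1 − Σσᵢ²/σ²_total) = (5/4)·(1 − 8.86/24.18) = 0.792

coefficient alpha = 0.792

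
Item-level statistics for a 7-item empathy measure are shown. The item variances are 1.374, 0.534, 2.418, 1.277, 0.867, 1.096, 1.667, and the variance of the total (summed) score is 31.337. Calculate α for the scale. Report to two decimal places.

α = 0.82

Σσᵢ² = 1.374 + 0.534 + 2.418 + 1.277 + 0.867 + 1.096 + 1.667 = 9.233
α = (k/(k−1))·(1 − Σσᵢ²/σ²_T) = (7/6)·(1 − 9.233/31.337) = 0.82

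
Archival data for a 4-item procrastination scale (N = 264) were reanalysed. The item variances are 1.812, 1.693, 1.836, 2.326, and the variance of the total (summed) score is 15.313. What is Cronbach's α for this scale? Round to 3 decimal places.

Cronbach's α = 0.666

sum of item variances = 1.812 + 1.693 + 1.836 + 2.326 = 7.667
α = (k/(k−1))·(1 − sum of item variances/σ²_total) = (4/3)·(1 − 7.667/15.313) = 0.666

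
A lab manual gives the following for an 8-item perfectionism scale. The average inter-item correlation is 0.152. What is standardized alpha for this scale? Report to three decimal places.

α = 0.589

Standardized α = k·r̄ / (1 + (k−1)·r̄) = 8 × 0.152 / (1 + 7 × 0.152)
  = 1.2160 / 2.0640 = 0.589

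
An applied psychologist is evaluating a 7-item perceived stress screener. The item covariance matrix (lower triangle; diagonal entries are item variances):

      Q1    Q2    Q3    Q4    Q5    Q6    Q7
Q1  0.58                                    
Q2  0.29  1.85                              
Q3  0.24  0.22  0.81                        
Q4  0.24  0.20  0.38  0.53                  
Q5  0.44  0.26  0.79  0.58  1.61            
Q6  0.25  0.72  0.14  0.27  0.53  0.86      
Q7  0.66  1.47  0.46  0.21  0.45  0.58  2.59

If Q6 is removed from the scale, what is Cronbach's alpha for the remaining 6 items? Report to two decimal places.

Cronbach's alpha = 0.76

Remaining items: Q1, Q2, Q3, Q4, Q5, Q7 (k = 6).
Σσ²ᵢ = 0.58 + 1.85 + 0.81 + 0.53 + 1.61 + 2.59 = 7.97
σ²_total = 7.97 + 2 × 6.89 = 21.75
α (item deleted) = (6/5)·(1 − 7.97/21.75) = 0.76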